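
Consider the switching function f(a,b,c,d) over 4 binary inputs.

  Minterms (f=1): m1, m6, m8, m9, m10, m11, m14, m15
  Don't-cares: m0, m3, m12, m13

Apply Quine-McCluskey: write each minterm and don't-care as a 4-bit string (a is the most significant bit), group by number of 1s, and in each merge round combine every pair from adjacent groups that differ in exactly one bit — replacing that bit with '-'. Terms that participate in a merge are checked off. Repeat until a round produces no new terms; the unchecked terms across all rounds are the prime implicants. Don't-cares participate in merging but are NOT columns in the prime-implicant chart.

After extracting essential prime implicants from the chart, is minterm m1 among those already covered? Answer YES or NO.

NO

size-2^0 implicants → 0000(✓)  0001(✓)  0011(✓)  0110(✓)  1000(✓)  1001(✓)  1010(✓)  1011(✓)  1100(✓)  1101(✓)  1110(✓)  1111(✓)
size-2^1 implicants → -000(✓)  -001(✓)  -011(✓)  -110  00-1(✓)  000-(✓)  1-00(✓)  1-01(✓)  1-10(✓)  1-11(✓)  10-0(✓)  10-1(✓)  100-(✓)  101-(✓)  11-0(✓)  11-1(✓)  110-(✓)  111-(✓)
size-2^2 implicants → -0-1  -00-  1--0(✓)  1--1(✓)  1-0-(✓)  1-1-(✓)  10--(✓)  11--(✓)
size-2^3 implicants → 1---
Unchecked terms (primes): -0-1, -00-, -110, 1---
Minterm coverage:
  m1 ⊆ -0-1,-00-
  m6 ⊆ -110 [E]
  m8 ⊆ -00-,1---
  m9 ⊆ -0-1,-00-,1---
  m10 ⊆ 1--- [E]
  m11 ⊆ -0-1,1---
  m14 ⊆ -110,1---
  m15 ⊆ 1--- [E]
E = {-110, 1---}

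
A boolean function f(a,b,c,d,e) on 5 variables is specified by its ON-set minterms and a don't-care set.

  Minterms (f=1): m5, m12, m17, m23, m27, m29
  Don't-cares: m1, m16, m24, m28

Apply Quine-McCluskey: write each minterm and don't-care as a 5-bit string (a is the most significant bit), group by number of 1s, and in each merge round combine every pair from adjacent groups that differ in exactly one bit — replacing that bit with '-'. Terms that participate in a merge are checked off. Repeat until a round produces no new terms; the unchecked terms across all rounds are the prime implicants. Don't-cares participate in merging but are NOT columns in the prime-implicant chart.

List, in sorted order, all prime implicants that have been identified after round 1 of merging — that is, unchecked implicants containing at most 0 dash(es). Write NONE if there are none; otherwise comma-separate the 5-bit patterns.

10111, 11011

size-2^0 implicants → 00001(✓)  00101(✓)  01100(✓)  10000(✓)  10001(✓)  10111  11000(✓)  11011  11100(✓)  11101(✓)
size-2^1 implicants → -0001  -1100  00-01  1-000  1000-  11-00  1110-
Unchecked terms (primes): -0001, -1100, 00-01, 1-000, 1000-, 10111, 11-00, 11011, 1110-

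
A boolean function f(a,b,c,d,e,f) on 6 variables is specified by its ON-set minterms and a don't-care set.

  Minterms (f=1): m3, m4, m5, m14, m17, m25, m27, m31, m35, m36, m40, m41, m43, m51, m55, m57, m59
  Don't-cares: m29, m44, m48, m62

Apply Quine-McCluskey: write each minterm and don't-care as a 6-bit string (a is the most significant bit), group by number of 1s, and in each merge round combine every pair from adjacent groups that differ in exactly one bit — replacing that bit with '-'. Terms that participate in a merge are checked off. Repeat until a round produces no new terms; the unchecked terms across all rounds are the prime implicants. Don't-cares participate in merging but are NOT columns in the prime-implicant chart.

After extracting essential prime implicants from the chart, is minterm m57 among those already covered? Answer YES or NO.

[col 0] 000011*, 000100*, 000101*, 001110, 010001*, 011001*, 011011*, 011101*, 011111*, 100011*, 100100*, 101000*, 101001*, 101011*, 101100*, 110000, 110011*, 110111*, 111001*, 111011*, 111110
[col 1] -00011, -00100, -11001*, -11011*, 00010-, 01-001, 011-01*, 011-11*, 0110-1*, 0111-1*, 1-0011*, 1-1001*, 1-1011*, 10-011*, 10-100, 101-00, 1010-1*, 10100-, 11-011*, 110-11, 1110-1*
[col 2] -110-1, 011--1, 1--011, 1-10-1
Prime implicants: -00011, -00100, -110-1, 00010-, 001110, 01-001, 011--1, 1--011, 1-10-1, 10-100, 101-00, 10100-, 110-11, 110000, 111110
PI chart (minterm → PIs covering it):
  3 | -00011  (sole → essential)
  4 | -00100,00010-
  5 | 00010-  (sole → essential)
  14 | 001110  (sole → essential)
  17 | 01-001  (sole → essential)
  25 | -110-1,01-001,011--1
  27 | -110-1,011--1
  31 | 011--1  (sole → essential)
  35 | -00011,1--011
  36 | -00100,10-100
  40 | 101-00,10100-
  41 | 1-10-1,10100-
  43 | 1--011,1-10-1
  51 | 1--011,110-11
  55 | 110-11  (sole → essential)
  57 | -110-1,1-10-1
  59 | -110-1,1--011,1-10-1
Essential prime implicants: -00011, 00010-, 001110, 01-001, 011--1, 110-11

NO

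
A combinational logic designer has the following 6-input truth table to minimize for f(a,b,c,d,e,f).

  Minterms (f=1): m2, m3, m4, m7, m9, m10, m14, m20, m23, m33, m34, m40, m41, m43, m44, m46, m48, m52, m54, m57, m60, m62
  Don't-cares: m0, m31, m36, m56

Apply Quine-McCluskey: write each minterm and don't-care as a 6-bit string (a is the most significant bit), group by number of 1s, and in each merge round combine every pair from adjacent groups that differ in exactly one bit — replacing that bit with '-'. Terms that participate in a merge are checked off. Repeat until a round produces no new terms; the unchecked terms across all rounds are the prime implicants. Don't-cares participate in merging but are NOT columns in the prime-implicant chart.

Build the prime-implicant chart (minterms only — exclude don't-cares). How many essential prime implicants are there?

8

size-2^0 implicants → 000000(✓)  000010(✓)  000011(✓)  000100(✓)  000111(✓)  001001(✓)  001010(✓)  001110(✓)  010100(✓)  010111(✓)  011111(✓)  100001(✓)  100010(✓)  100100(✓)  101000(✓)  101001(✓)  101011(✓)  101100(✓)  101110(✓)  110000(✓)  110100(✓)  110110(✓)  111000(✓)  111001(✓)  111100(✓)  111110(✓)
size-2^1 implicants → -00010  -00100(✓)  -01001  -01110  -10100(✓)  0-0100(✓)  0-0111  00-010  000-00  000-11  0000-0  00001-  001-10  01-111  1-0100(✓)  1-1000(✓)  1-1001(✓)  1-1100(✓)  1-1110(✓)  10-001  10-100(✓)  101-00(✓)  1010-1  10100-(✓)  1011-0(✓)  11-000(✓)  11-100(✓)  11-110(✓)  110-00(✓)  1101-0(✓)  111-00(✓)  11100-(✓)  1111-0(✓)
size-2^2 implicants → --0100  1--100  1-1-00  1-100-  1-11-0  11--00  11-1-0
Unchecked terms (primes): --0100, -00010, -01001, -01110, 0-0111, 00-010, 000-00, 000-11, 0000-0, 00001-, 001-10, 01-111, 1--100, 1-1-00, 1-100-, 1-11-0, 10-001, 1010-1, 11--00, 11-1-0
Minterm coverage:
  m2 ⊆ -00010,00-010,0000-0,00001-
  m3 ⊆ 000-11,00001-
  m4 ⊆ --0100,000-00
  m7 ⊆ 0-0111,000-11
  m9 ⊆ -01001 [E]
  m10 ⊆ 00-010,001-10
  m14 ⊆ -01110,001-10
  m20 ⊆ --0100 [E]
  m23 ⊆ 0-0111,01-111
  m33 ⊆ 10-001 [E]
  m34 ⊆ -00010 [E]
  m40 ⊆ 1-1-00,1-100-
  m41 ⊆ -01001,1-100-,10-001,1010-1
  m43 ⊆ 1010-1 [E]
  m44 ⊆ 1--100,1-1-00,1-11-0
  m46 ⊆ -01110,1-11-0
  m48 ⊆ 11--00 [E]
  m52 ⊆ --0100,1--100,11--00,11-1-0
  m54 ⊆ 11-1-0 [E]
  m57 ⊆ 1-100- [E]
  m60 ⊆ 1--100,1-1-00,1-11-0,11--00,11-1-0
  m62 ⊆ 1-11-0,11-1-0
E = {--0100, -00010, -01001, 1-100-, 10-001, 1010-1, 11--00, 11-1-0}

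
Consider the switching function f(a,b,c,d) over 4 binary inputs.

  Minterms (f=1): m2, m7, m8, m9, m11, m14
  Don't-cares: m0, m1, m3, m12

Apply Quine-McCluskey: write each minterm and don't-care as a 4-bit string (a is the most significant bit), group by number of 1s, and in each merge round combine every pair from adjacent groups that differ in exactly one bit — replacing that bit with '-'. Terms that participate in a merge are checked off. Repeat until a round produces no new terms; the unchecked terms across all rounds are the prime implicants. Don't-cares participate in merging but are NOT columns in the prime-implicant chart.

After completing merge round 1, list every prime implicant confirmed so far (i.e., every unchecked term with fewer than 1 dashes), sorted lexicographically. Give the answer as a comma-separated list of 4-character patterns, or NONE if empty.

size-2^0 implicants → 0000(✓)  0001(✓)  0010(✓)  0011(✓)  0111(✓)  1000(✓)  1001(✓)  1011(✓)  1100(✓)  1110(✓)
size-2^1 implicants → -000(✓)  -001(✓)  -011(✓)  0-11  00-0(✓)  00-1(✓)  000-(✓)  001-(✓)  1-00  10-1(✓)  100-(✓)  11-0
size-2^2 implicants → -0-1  -00-  00--
Unchecked terms (primes): -0-1, -00-, 0-11, 00--, 1-00, 11-0

NONE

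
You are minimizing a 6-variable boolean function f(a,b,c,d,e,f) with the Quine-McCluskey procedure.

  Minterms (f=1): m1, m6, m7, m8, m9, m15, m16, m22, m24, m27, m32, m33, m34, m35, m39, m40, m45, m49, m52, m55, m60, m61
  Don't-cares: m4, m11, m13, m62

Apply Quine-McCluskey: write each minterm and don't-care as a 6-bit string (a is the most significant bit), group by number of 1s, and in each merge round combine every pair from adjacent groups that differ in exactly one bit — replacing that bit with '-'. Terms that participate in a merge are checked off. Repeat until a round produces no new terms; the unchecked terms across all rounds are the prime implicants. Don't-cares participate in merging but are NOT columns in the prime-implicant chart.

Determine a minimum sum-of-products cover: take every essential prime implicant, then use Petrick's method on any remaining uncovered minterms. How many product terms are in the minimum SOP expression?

Round 0: 000001✓ 000100✓ 000110✓ 000111✓ 001000✓ 001001✓ 001011✓ 001101✓ 001111✓ 010000✓ 010110✓ 011000✓ 011011✓ 100000✓ 100001✓ 100010✓ 100011✓ 100111✓ 101000✓ 101101✓ 110001✓ 110100✓ 110111✓ 111100✓ 111101✓ 111110✓
Round 1: -00001 -00111 -01000 -01101 0-0110 0-1000 0-1011 00-001 00-111 0001-0 00011- 001-01✓ 001-11✓ 0010-1✓ 00100- 0011-1✓ 01-000 1-0001 1-0111 1-1101 10-000 100-11 1000-0✓ 1000-1✓ 10000-✓ 10001-✓ 11-100 1111-0 11110-
Round 2: 001--1 1000--
PIs = {-00001, -00111, -01000, -01101, 0-0110, 0-1000, 0-1011, 00-001, 00-111, 0001-0, 00011-, 001--1, 00100-, 01-000, 1-0001, 1-0111, 1-1101, 10-000, 100-11, 1000--, 11-100, 1111-0, 11110-}
Coverage chart:
  m1: -00001,00-001
  m6: 0-0110,0001-0,00011-
  m7: -00111,00-111,00011-
  m8: -01000,0-1000,00100-
  m9: 00-001,001--1,00100-
  m15: 00-111,001--1
  m16: 01-000 ←essential
  m22: 0-0110 ←essential
  m24: 0-1000,01-000
  m27: 0-1011 ←essential
  m32: 10-000,1000--
  m33: -00001,1-0001,1000--
  m34: 1000-- ←essential
  m35: 100-11,1000--
  m39: -00111,1-0111,100-11
  m40: -01000,10-000
  m45: -01101,1-1101
  m49: 1-0001 ←essential
  m52: 11-100 ←essential
  m55: 1-0111 ←essential
  m60: 11-100,1111-0,11110-
  m61: 1-1101,11110-
Essential: 0-0110, 0-1011, 01-000, 1-0001, 1-0111, 1000--, 11-100
Petrick residual → -01000, 00-001, 00-111, 1-1101
Min cover (11 terms): b'cd'e'f' + a'c'def' + a'cd'ef + a'b'd'e'f + a'b'def + a'bd'e'f' + ac'd'e'f + ac'def + acde'f + ab'c'd' + abde'f'

11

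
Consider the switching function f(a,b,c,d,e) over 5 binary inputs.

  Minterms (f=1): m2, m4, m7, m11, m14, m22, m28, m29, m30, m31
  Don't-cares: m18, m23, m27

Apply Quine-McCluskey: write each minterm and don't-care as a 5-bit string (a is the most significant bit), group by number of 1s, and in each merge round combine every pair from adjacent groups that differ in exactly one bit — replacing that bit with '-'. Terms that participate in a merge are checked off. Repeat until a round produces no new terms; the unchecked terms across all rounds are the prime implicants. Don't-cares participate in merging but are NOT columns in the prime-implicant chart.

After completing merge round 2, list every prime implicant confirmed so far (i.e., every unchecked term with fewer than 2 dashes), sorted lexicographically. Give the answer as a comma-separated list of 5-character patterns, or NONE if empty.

-0010, -0111, -1011, -1110, 00100, 10-10, 11-11

size-2^0 implicants → 00010(✓)  00100  00111(✓)  01011(✓)  01110(✓)  10010(✓)  10110(✓)  10111(✓)  11011(✓)  11100(✓)  11101(✓)  11110(✓)  11111(✓)
size-2^1 implicants → -0010  -0111  -1011  -1110  1-110(✓)  1-111(✓)  10-10  1011-(✓)  11-11  111-0(✓)  111-1(✓)  1110-(✓)  1111-(✓)
size-2^2 implicants → 1-11-  111--
Unchecked terms (primes): -0010, -0111, -1011, -1110, 00100, 1-11-, 10-10, 11-11, 111--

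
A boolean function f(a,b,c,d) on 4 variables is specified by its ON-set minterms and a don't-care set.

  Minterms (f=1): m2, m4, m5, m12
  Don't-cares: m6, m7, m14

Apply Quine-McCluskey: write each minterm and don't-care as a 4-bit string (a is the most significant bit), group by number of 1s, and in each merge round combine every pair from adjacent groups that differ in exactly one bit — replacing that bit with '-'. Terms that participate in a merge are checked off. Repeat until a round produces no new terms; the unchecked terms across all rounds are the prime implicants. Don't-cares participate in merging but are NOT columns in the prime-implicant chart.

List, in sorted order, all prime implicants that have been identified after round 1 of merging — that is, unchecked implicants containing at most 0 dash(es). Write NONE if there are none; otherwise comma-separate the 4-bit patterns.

[col 0] 0010*, 0100*, 0101*, 0110*, 0111*, 1100*, 1110*
[col 1] -100*, -110*, 0-10, 01-0*, 01-1*, 010-*, 011-*, 11-0*
[col 2] -1-0, 01--
Prime implicants: -1-0, 0-10, 01--

NONE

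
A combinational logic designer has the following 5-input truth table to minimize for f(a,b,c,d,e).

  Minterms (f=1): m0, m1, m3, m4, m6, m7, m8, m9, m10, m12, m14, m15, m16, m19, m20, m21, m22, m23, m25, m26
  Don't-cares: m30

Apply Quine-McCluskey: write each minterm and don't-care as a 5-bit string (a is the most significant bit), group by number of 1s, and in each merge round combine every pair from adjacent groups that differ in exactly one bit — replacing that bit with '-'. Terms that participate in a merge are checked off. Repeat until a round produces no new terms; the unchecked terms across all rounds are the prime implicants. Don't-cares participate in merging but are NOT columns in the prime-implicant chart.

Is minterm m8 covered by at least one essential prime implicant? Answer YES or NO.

size-2^0 implicants → 00000(✓)  00001(✓)  00011(✓)  00100(✓)  00110(✓)  00111(✓)  01000(✓)  01001(✓)  01010(✓)  01100(✓)  01110(✓)  01111(✓)  10000(✓)  10011(✓)  10100(✓)  10101(✓)  10110(✓)  10111(✓)  11001(✓)  11010(✓)  11110(✓)
size-2^1 implicants → -0000(✓)  -0011(✓)  -0100(✓)  -0110(✓)  -0111(✓)  -1001  -1010(✓)  -1110(✓)  0-000(✓)  0-001(✓)  0-100(✓)  0-110(✓)  0-111(✓)  00-00(✓)  00-11(✓)  000-1  0000-(✓)  001-0(✓)  0011-(✓)  01-00(✓)  01-10(✓)  010-0(✓)  0100-(✓)  011-0(✓)  0111-(✓)  1-110(✓)  10-00(✓)  10-11(✓)  101-0(✓)  101-1(✓)  1010-(✓)  1011-(✓)  11-10(✓)
size-2^2 implicants → --110  -0-00  -0-11  -01-0  -011-  -1-10  0--00  0-00-  0-1-0  0-11-  01--0  101--
Unchecked terms (primes): --110, -0-00, -0-11, -01-0, -011-, -1-10, -1001, 0--00, 0-00-, 0-1-0, 0-11-, 000-1, 01--0, 101--
Minterm coverage:
  m0 ⊆ -0-00,0--00,0-00-
  m1 ⊆ 0-00-,000-1
  m3 ⊆ -0-11,000-1
  m4 ⊆ -0-00,-01-0,0--00,0-1-0
  m6 ⊆ --110,-01-0,-011-,0-1-0,0-11-
  m7 ⊆ -0-11,-011-,0-11-
  m8 ⊆ 0--00,0-00-,01--0
  m9 ⊆ -1001,0-00-
  m10 ⊆ -1-10,01--0
  m12 ⊆ 0--00,0-1-0,01--0
  m14 ⊆ --110,-1-10,0-1-0,0-11-,01--0
  m15 ⊆ 0-11- [E]
  m16 ⊆ -0-00 [E]
  m19 ⊆ -0-11 [E]
  m20 ⊆ -0-00,-01-0,101--
  m21 ⊆ 101-- [E]
  m22 ⊆ --110,-01-0,-011-,101--
  m23 ⊆ -0-11,-011-,101--
  m25 ⊆ -1001 [E]
  m26 ⊆ -1-10 [E]
E = {-0-00, -0-11, -1-10, -1001, 0-11-, 101--}

NO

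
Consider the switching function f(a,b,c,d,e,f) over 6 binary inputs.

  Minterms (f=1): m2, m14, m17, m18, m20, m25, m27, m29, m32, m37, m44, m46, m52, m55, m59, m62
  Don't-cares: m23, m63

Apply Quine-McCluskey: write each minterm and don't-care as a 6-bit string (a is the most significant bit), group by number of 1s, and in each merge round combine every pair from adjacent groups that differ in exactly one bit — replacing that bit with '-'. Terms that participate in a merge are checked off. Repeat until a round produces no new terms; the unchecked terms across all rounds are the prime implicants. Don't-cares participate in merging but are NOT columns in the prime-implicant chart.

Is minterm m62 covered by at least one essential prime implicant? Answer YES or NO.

NO

Round 0: 000010✓ 001110✓ 010001✓ 010010✓ 010100✓ 010111✓ 011001✓ 011011✓ 011101✓ 100000 100101 101100✓ 101110✓ 110100✓ 110111✓ 111011✓ 111110✓ 111111✓
Round 1: -01110 -10100 -10111 -11011 0-0010 01-001 011-01 0110-1 1-1110 1011-0 11-111 111-11 11111-
PIs = {-01110, -10100, -10111, -11011, 0-0010, 01-001, 011-01, 0110-1, 1-1110, 100000, 100101, 1011-0, 11-111, 111-11, 11111-}
Coverage chart:
  m2: 0-0010 ←essential
  m14: -01110 ←essential
  m17: 01-001 ←essential
  m18: 0-0010 ←essential
  m20: -10100 ←essential
  m25: 01-001,011-01,0110-1
  m27: -11011,0110-1
  m29: 011-01 ←essential
  m32: 100000 ←essential
  m37: 100101 ←essential
  m44: 1011-0 ←essential
  m46: -01110,1-1110,1011-0
  m52: -10100 ←essential
  m55: -10111,11-111
  m59: -11011,111-11
  m62: 1-1110,11111-
Essential: -01110, -10100, 0-0010, 01-001, 011-01, 100000, 100101, 1011-0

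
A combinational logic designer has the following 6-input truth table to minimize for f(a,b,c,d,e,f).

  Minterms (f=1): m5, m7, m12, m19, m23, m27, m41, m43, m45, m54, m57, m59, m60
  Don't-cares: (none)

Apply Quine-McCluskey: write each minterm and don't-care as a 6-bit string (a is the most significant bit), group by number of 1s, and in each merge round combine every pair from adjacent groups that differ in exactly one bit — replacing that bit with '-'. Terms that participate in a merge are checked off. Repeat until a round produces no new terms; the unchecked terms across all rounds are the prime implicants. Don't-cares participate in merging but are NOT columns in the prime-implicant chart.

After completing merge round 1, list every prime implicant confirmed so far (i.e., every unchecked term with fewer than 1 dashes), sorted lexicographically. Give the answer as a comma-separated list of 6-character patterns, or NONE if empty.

size-2^0 implicants → 000101(✓)  000111(✓)  001100  010011(✓)  010111(✓)  011011(✓)  101001(✓)  101011(✓)  101101(✓)  110110  111001(✓)  111011(✓)  111100
size-2^1 implicants → -11011  0-0111  0001-1  01-011  010-11  1-1001(✓)  1-1011(✓)  101-01  1010-1(✓)  1110-1(✓)
size-2^2 implicants → 1-10-1
Unchecked terms (primes): -11011, 0-0111, 0001-1, 001100, 01-011, 010-11, 1-10-1, 101-01, 110110, 111100

001100, 110110, 111100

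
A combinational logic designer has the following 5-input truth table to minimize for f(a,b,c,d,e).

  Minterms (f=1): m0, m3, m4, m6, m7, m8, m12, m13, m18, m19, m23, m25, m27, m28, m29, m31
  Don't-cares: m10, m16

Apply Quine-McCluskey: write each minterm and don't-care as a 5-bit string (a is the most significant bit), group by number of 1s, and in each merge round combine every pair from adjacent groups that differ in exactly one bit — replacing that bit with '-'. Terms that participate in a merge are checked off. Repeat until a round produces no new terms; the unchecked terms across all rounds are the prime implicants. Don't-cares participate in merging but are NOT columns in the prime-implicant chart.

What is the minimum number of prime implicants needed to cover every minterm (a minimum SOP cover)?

6

[col 0] 00000*, 00011*, 00100*, 00110*, 00111*, 01000*, 01010*, 01100*, 01101*, 10000*, 10010*, 10011*, 10111*, 11001*, 11011*, 11100*, 11101*, 11111*
[col 1] -0000, -0011*, -0111*, -1100*, -1101*, 0-000*, 0-100*, 00-00*, 00-11*, 001-0, 0011-, 01-00*, 010-0, 0110-*, 1-011*, 1-111*, 10-11*, 100-0, 1001-, 11-01*, 11-11*, 110-1*, 111-1*, 1110-*
[col 2] -0-11, -110-, 0--00, 1--11, 11--1
Prime implicants: -0-11, -0000, -110-, 0--00, 001-0, 0011-, 010-0, 1--11, 100-0, 1001-, 11--1
PI chart (minterm → PIs covering it):
  0 | -0000,0--00
  3 | -0-11  (sole → essential)
  4 | 0--00,001-0
  6 | 001-0,0011-
  7 | -0-11,0011-
  8 | 0--00,010-0
  12 | -110-,0--00
  13 | -110-  (sole → essential)
  18 | 100-0,1001-
  19 | -0-11,1--11,1001-
  23 | -0-11,1--11
  25 | 11--1  (sole → essential)
  27 | 1--11,11--1
  28 | -110-  (sole → essential)
  29 | -110-,11--1
  31 | 1--11,11--1
Essential prime implicants: -0-11, -110-, 11--1
Petrick residual → 0--00, 001-0, 100-0
Minimum SOP uses 6 PIs: b'de + bcd' + a'd'e' + a'b'ce' + ab'c'e' + abe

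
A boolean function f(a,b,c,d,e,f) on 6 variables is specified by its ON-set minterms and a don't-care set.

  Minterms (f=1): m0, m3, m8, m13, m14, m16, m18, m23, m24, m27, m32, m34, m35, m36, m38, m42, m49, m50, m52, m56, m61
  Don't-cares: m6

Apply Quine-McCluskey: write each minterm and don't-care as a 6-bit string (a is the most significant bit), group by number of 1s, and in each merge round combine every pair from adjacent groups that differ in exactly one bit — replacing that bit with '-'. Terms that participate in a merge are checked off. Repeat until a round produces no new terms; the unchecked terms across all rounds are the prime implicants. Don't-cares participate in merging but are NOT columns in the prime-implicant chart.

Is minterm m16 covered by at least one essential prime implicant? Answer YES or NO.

Round 0: 000000✓ 000011✓ 000110✓ 001000✓ 001101 001110✓ 010000✓ 010010✓ 010111 011000✓ 011011 100000✓ 100010✓ 100011✓ 100100✓ 100110✓ 101010✓ 110001 110010✓ 110100✓ 111000✓ 111101
Round 1: -00000 -00011 -00110 -10010 -11000 0-0000✓ 0-1000✓ 00-000✓ 00-110 01-000✓ 0100-0 1-0010 1-0100 10-010 100-00✓ 100-10✓ 1000-0✓ 10001- 1001-0✓
Round 2: 0--000 100--0
PIs = {-00000, -00011, -00110, -10010, -11000, 0--000, 00-110, 001101, 0100-0, 010111, 011011, 1-0010, 1-0100, 10-010, 100--0, 10001-, 110001, 111101}
Coverage chart:
  m0: -00000,0--000
  m3: -00011 ←essential
  m8: 0--000 ←essential
  m13: 001101 ←essential
  m14: 00-110 ←essential
  m16: 0--000,0100-0
  m18: -10010,0100-0
  m23: 010111 ←essential
  m24: -11000,0--000
  m27: 011011 ←essential
  m32: -00000,100--0
  m34: 1-0010,10-010,100--0,10001-
  m35: -00011,10001-
  m36: 1-0100,100--0
  m38: -00110,100--0
  m42: 10-010 ←essential
  m49: 110001 ←essential
  m50: -10010,1-0010
  m52: 1-0100 ←essential
  m56: -11000 ←essential
  m61: 111101 ←essential
Essential: -00011, -11000, 0--000, 00-110, 001101, 010111, 011011, 1-0100, 10-010, 110001, 111101

YES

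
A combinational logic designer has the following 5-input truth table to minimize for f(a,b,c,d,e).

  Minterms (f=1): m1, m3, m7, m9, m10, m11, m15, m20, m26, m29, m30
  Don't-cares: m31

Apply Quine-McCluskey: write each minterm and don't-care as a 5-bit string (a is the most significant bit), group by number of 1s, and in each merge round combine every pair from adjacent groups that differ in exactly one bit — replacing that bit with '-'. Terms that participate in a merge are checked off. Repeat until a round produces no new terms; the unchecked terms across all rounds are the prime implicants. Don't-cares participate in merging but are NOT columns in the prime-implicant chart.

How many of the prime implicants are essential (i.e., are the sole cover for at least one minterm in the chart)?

4

Round 0: 00001✓ 00011✓ 00111✓ 01001✓ 01010✓ 01011✓ 01111✓ 10100 11010✓ 11101✓ 11110✓ 11111✓
Round 1: -1010 -1111 0-001✓ 0-011✓ 0-111✓ 00-11✓ 000-1✓ 01-11✓ 010-1✓ 0101- 11-10 111-1 1111-
Round 2: 0--11 0-0-1
PIs = {-1010, -1111, 0--11, 0-0-1, 0101-, 10100, 11-10, 111-1, 1111-}
Coverage chart:
  m1: 0-0-1 ←essential
  m3: 0--11,0-0-1
  m7: 0--11 ←essential
  m9: 0-0-1 ←essential
  m10: -1010,0101-
  m11: 0--11,0-0-1,0101-
  m15: -1111,0--11
  m20: 10100 ←essential
  m26: -1010,11-10
  m29: 111-1 ←essential
  m30: 11-10,1111-
Essential: 0--11, 0-0-1, 10100, 111-1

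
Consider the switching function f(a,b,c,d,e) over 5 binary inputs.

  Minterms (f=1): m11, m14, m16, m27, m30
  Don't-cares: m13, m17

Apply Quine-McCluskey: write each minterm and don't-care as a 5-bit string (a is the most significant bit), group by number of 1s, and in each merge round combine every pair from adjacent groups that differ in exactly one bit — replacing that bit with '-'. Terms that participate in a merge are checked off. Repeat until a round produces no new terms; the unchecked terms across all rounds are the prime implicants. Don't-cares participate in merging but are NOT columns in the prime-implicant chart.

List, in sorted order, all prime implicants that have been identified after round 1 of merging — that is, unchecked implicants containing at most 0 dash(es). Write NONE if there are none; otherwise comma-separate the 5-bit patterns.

01101

Round 0: 01011✓ 01101 01110✓ 10000✓ 10001✓ 11011✓ 11110✓
Round 1: -1011 -1110 1000-
PIs = {-1011, -1110, 01101, 1000-}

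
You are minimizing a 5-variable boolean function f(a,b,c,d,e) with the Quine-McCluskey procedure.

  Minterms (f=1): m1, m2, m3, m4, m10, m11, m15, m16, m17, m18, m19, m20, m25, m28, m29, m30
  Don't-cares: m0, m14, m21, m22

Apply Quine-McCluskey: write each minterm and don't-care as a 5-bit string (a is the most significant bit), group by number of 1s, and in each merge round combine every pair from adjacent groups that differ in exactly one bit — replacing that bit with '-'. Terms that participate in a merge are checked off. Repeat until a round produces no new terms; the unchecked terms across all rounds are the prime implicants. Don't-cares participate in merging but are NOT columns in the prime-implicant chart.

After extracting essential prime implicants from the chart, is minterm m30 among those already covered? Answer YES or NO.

NO

size-2^0 implicants → 00000(✓)  00001(✓)  00010(✓)  00011(✓)  00100(✓)  01010(✓)  01011(✓)  01110(✓)  01111(✓)  10000(✓)  10001(✓)  10010(✓)  10011(✓)  10100(✓)  10101(✓)  10110(✓)  11001(✓)  11100(✓)  11101(✓)  11110(✓)
size-2^1 implicants → -0000(✓)  -0001(✓)  -0010(✓)  -0011(✓)  -0100(✓)  -1110  0-010(✓)  0-011(✓)  00-00(✓)  000-0(✓)  000-1(✓)  0000-(✓)  0001-(✓)  01-10(✓)  01-11(✓)  0101-(✓)  0111-(✓)  1-001(✓)  1-100(✓)  1-101(✓)  1-110(✓)  10-00(✓)  10-01(✓)  10-10(✓)  100-0(✓)  100-1(✓)  1000-(✓)  1001-(✓)  101-0(✓)  1010-(✓)  11-01(✓)  111-0(✓)  1110-(✓)
size-2^2 implicants → -0-00  -00-0(✓)  -00-1(✓)  -000-(✓)  -001-(✓)  0-01-  000--(✓)  01-1-  1--01  1-1-0  1-10-  10--0  10-0-  100--(✓)
size-2^3 implicants → -00--
Unchecked terms (primes): -0-00, -00--, -1110, 0-01-, 01-1-, 1--01, 1-1-0, 1-10-, 10--0, 10-0-
Minterm coverage:
  m1 ⊆ -00-- [E]
  m2 ⊆ -00--,0-01-
  m3 ⊆ -00--,0-01-
  m4 ⊆ -0-00 [E]
  m10 ⊆ 0-01-,01-1-
  m11 ⊆ 0-01-,01-1-
  m15 ⊆ 01-1- [E]
  m16 ⊆ -0-00,-00--,10--0,10-0-
  m17 ⊆ -00--,1--01,10-0-
  m18 ⊆ -00--,10--0
  m19 ⊆ -00-- [E]
  m20 ⊆ -0-00,1-1-0,1-10-,10--0,10-0-
  m25 ⊆ 1--01 [E]
  m28 ⊆ 1-1-0,1-10-
  m29 ⊆ 1--01,1-10-
  m30 ⊆ -1110,1-1-0
E = {-0-00, -00--, 01-1-, 1--01}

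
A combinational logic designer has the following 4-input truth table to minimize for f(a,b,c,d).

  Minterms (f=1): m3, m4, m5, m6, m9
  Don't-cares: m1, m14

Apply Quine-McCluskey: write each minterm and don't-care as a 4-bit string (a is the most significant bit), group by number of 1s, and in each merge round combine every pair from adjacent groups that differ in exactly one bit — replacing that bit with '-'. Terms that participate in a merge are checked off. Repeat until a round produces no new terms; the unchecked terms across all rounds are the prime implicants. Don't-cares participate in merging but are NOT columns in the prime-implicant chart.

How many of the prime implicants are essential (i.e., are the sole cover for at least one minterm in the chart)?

Round 0: 0001✓ 0011✓ 0100✓ 0101✓ 0110✓ 1001✓ 1110✓
Round 1: -001 -110 0-01 00-1 01-0 010-
PIs = {-001, -110, 0-01, 00-1, 01-0, 010-}
Coverage chart:
  m3: 00-1 ←essential
  m4: 01-0,010-
  m5: 0-01,010-
  m6: -110,01-0
  m9: -001 ←essential
Essential: -001, 00-1

2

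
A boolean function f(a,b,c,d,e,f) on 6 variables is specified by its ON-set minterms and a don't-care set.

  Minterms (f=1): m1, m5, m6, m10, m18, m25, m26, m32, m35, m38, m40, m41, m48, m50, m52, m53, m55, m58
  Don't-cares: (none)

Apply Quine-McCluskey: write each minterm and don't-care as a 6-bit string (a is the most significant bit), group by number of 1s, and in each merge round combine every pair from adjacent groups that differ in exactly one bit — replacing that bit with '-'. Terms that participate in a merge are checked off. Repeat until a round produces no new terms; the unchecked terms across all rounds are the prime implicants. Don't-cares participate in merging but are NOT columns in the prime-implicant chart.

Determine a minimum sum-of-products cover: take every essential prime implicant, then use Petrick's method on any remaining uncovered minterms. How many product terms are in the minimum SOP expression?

[col 0] 000001*, 000101*, 000110*, 001010*, 010010*, 011001, 011010*, 100000*, 100011, 100110*, 101000*, 101001*, 110000*, 110010*, 110100*, 110101*, 110111*, 111010*
[col 1] -00110, -10010*, -11010*, 0-1010, 000-01, 01-010*, 1-0000, 10-000, 10100-, 11-010*, 110-00, 1100-0, 1101-1, 11010-
[col 2] -1-010
Prime implicants: -00110, -1-010, 0-1010, 000-01, 011001, 1-0000, 10-000, 100011, 10100-, 110-00, 1100-0, 1101-1, 11010-
PI chart (minterm → PIs covering it):
  1 | 000-01  (sole → essential)
  5 | 000-01  (sole → essential)
  6 | -00110  (sole → essential)
  10 | 0-1010  (sole → essential)
  18 | -1-010  (sole → essential)
  25 | 011001  (sole → essential)
  26 | -1-010,0-1010
  32 | 1-0000,10-000
  35 | 100011  (sole → essential)
  38 | -00110  (sole → essential)
  40 | 10-000,10100-
  41 | 10100-  (sole → essential)
  48 | 1-0000,110-00,1100-0
  50 | -1-010,1100-0
  52 | 110-00,11010-
  53 | 1101-1,11010-
  55 | 1101-1  (sole → essential)
  58 | -1-010  (sole → essential)
Essential prime implicants: -00110, -1-010, 0-1010, 000-01, 011001, 100011, 10100-, 1101-1
Petrick residual → 1-0000, 110-00
Minimum SOP uses 10 PIs: b'c'def' + bd'ef' + a'cd'ef' + a'b'c'e'f + a'bcd'e'f + ac'd'e'f' + ab'c'd'ef + ab'cd'e' + abc'e'f' + abc'df

10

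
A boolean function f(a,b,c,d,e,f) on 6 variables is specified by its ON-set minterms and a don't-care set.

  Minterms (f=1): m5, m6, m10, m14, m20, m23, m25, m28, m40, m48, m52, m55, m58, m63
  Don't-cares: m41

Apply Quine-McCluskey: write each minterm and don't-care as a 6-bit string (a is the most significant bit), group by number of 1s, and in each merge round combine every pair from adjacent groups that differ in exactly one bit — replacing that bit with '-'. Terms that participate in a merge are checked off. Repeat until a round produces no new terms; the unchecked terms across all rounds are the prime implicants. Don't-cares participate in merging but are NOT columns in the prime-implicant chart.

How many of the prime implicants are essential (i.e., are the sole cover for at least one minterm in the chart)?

[col 0] 000101, 000110*, 001010*, 001110*, 010100*, 010111*, 011001, 011100*, 101000*, 101001*, 110000*, 110100*, 110111*, 111010, 111111*
[col 1] -10100, -10111, 00-110, 001-10, 01-100, 10100-, 11-111, 110-00
Prime implicants: -10100, -10111, 00-110, 000101, 001-10, 01-100, 011001, 10100-, 11-111, 110-00, 111010
PI chart (minterm → PIs covering it):
  5 | 000101  (sole → essential)
  6 | 00-110  (sole → essential)
  10 | 001-10  (sole → essential)
  14 | 00-110,001-10
  20 | -10100,01-100
  23 | -10111  (sole → essential)
  25 | 011001  (sole → essential)
  28 | 01-100  (sole → essential)
  40 | 10100-  (sole → essential)
  48 | 110-00  (sole → essential)
  52 | -10100,110-00
  55 | -10111,11-111
  58 | 111010  (sole → essential)
  63 | 11-111  (sole → essential)
Essential prime implicants: -10111, 00-110, 000101, 001-10, 01-100, 011001, 10100-, 11-111, 110-00, 111010

10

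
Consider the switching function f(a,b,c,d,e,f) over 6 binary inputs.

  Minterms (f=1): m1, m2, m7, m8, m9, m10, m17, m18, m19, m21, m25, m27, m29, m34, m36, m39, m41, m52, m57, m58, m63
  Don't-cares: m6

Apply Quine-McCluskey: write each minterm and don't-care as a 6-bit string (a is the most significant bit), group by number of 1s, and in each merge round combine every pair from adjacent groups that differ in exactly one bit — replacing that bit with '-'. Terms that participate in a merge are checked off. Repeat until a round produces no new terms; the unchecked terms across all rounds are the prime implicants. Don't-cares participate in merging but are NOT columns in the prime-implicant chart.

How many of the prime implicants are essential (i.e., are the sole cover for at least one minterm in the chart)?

[col 0] 000001*, 000010*, 000110*, 000111*, 001000*, 001001*, 001010*, 010001*, 010010*, 010011*, 010101*, 011001*, 011011*, 011101*, 100010*, 100100*, 100111*, 101001*, 110100*, 111001*, 111010, 111111
[col 1] -00010, -00111, -01001*, -11001*, 0-0001*, 0-0010, 0-1001*, 00-001*, 00-010, 000-10, 00011-, 0010-0, 00100-, 01-001*, 01-011*, 01-101*, 010-01*, 0100-1*, 01001-, 011-01*, 0110-1*, 1-0100, 1-1001*
[col 2] --1001, 0--001, 01--01, 01-0-1
Prime implicants: --1001, -00010, -00111, 0--001, 0-0010, 00-010, 000-10, 00011-, 0010-0, 00100-, 01--01, 01-0-1, 01001-, 1-0100, 111010, 111111
PI chart (minterm → PIs covering it):
  1 | 0--001  (sole → essential)
  2 | -00010,0-0010,00-010,000-10
  7 | -00111,00011-
  8 | 0010-0,00100-
  9 | --1001,0--001,00100-
  10 | 00-010,0010-0
  17 | 0--001,01--01,01-0-1
  18 | 0-0010,01001-
  19 | 01-0-1,01001-
  21 | 01--01  (sole → essential)
  25 | --1001,0--001,01--01,01-0-1
  27 | 01-0-1  (sole → essential)
  29 | 01--01  (sole → essential)
  34 | -00010  (sole → essential)
  36 | 1-0100  (sole → essential)
  39 | -00111  (sole → essential)
  41 | --1001  (sole → essential)
  52 | 1-0100  (sole → essential)
  57 | --1001  (sole → essential)
  58 | 111010  (sole → essential)
  63 | 111111  (sole → essential)
Essential prime implicants: --1001, -00010, -00111, 0--001, 01--01, 01-0-1, 1-0100, 111010, 111111

9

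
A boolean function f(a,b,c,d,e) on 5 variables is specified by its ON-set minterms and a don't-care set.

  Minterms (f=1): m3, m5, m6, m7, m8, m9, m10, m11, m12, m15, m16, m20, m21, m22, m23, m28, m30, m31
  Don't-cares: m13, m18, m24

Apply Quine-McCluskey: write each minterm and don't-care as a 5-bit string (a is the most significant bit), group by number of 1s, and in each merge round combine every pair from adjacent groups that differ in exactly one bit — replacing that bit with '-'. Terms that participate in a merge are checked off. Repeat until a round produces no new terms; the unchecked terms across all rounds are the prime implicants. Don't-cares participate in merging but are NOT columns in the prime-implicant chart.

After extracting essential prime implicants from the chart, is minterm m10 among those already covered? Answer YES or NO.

[col 0] 00011*, 00101*, 00110*, 00111*, 01000*, 01001*, 01010*, 01011*, 01100*, 01101*, 01111*, 10000*, 10010*, 10100*, 10101*, 10110*, 10111*, 11000*, 11100*, 11110*, 11111*
[col 1] -0101*, -0110*, -0111*, -1000*, -1100*, -1111*, 0-011*, 0-101*, 0-111*, 00-11*, 001-1*, 0011-*, 01-00*, 01-01*, 01-11*, 010-0*, 010-1*, 0100-*, 0101-*, 011-1*, 0110-*, 1-000*, 1-100*, 1-110*, 1-111*, 10-00*, 10-10*, 100-0*, 101-0*, 101-1*, 1010-*, 1011-*, 11-00*, 111-0*, 1111-*
[col 2] --111, -01-1, -011-, -1-00, 0--11, 0-1-1, 01--1, 01-0-, 010--, 1--00, 1-1-0, 1-11-, 10--0, 101--
Prime implicants: --111, -01-1, -011-, -1-00, 0--11, 0-1-1, 01--1, 01-0-, 010--, 1--00, 1-1-0, 1-11-, 10--0, 101--
PI chart (minterm → PIs covering it):
  3 | 0--11  (sole → essential)
  5 | -01-1,0-1-1
  6 | -011-  (sole → essential)
  7 | --111,-01-1,-011-,0--11,0-1-1
  8 | -1-00,01-0-,010--
  9 | 01--1,01-0-,010--
  10 | 010--  (sole → essential)
  11 | 0--11,01--1,010--
  12 | -1-00,01-0-
  15 | --111,0--11,0-1-1,01--1
  16 | 1--00,10--0
  20 | 1--00,1-1-0,10--0,101--
  21 | -01-1,101--
  22 | -011-,1-1-0,1-11-,10--0,101--
  23 | --111,-01-1,-011-,1-11-,101--
  28 | -1-00,1--00,1-1-0
  30 | 1-1-0,1-11-
  31 | --111,1-11-
Essential prime implicants: -011-, 0--11, 010--

YES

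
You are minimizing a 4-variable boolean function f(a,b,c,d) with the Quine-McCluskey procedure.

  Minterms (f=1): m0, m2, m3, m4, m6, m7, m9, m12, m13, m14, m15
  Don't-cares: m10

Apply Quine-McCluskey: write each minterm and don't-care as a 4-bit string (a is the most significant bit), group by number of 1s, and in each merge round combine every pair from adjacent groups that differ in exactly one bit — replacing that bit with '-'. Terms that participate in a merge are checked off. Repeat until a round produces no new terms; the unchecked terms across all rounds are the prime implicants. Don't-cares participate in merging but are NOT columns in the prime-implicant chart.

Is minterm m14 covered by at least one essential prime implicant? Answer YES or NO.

Round 0: 0000✓ 0010✓ 0011✓ 0100✓ 0110✓ 0111✓ 1001✓ 1010✓ 1100✓ 1101✓ 1110✓ 1111✓
Round 1: -010✓ -100✓ -110✓ -111✓ 0-00✓ 0-10✓ 0-11✓ 00-0✓ 001-✓ 01-0✓ 011-✓ 1-01 1-10✓ 11-0✓ 11-1✓ 110-✓ 111-✓
Round 2: --10 -1-0 -11- 0--0 0-1- 11--
PIs = {--10, -1-0, -11-, 0--0, 0-1-, 1-01, 11--}
Coverage chart:
  m0: 0--0 ←essential
  m2: --10,0--0,0-1-
  m3: 0-1- ←essential
  m4: -1-0,0--0
  m6: --10,-1-0,-11-,0--0,0-1-
  m7: -11-,0-1-
  m9: 1-01 ←essential
  m12: -1-0,11--
  m13: 1-01,11--
  m14: --10,-1-0,-11-,11--
  m15: -11-,11--
Essential: 0--0, 0-1-, 1-01

NO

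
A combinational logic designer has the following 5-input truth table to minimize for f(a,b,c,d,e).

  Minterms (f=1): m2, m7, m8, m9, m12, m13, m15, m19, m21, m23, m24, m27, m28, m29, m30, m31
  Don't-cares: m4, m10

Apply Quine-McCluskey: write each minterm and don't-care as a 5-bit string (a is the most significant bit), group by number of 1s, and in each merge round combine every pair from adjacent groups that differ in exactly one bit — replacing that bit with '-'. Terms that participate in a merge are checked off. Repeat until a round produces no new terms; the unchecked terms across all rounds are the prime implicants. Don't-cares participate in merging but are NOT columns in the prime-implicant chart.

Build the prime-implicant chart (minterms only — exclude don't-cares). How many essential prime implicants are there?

7

[col 0] 00010*, 00100*, 00111*, 01000*, 01001*, 01010*, 01100*, 01101*, 01111*, 10011*, 10101*, 10111*, 11000*, 11011*, 11100*, 11101*, 11110*, 11111*
[col 1] -0111*, -1000*, -1100*, -1101*, -1111*, 0-010, 0-100, 0-111*, 01-00*, 01-01*, 010-0, 0100-*, 011-1*, 0110-*, 1-011*, 1-101*, 1-111*, 10-11*, 101-1*, 11-00*, 11-11*, 111-0*, 111-1*, 1110-*, 1111-*
[col 2] --111, -1-00, -11-1, -110-, 01-0-, 1--11, 1-1-1, 111--
Prime implicants: --111, -1-00, -11-1, -110-, 0-010, 0-100, 01-0-, 010-0, 1--11, 1-1-1, 111--
PI chart (minterm → PIs covering it):
  2 | 0-010  (sole → essential)
  7 | --111  (sole → essential)
  8 | -1-00,01-0-,010-0
  9 | 01-0-  (sole → essential)
  12 | -1-00,-110-,0-100,01-0-
  13 | -11-1,-110-,01-0-
  15 | --111,-11-1
  19 | 1--11  (sole → essential)
  21 | 1-1-1  (sole → essential)
  23 | --111,1--11,1-1-1
  24 | -1-00  (sole → essential)
  27 | 1--11  (sole → essential)
  28 | -1-00,-110-,111--
  29 | -11-1,-110-,1-1-1,111--
  30 | 111--  (sole → essential)
  31 | --111,-11-1,1--11,1-1-1,111--
Essential prime implicants: --111, -1-00, 0-010, 01-0-, 1--11, 1-1-1, 111--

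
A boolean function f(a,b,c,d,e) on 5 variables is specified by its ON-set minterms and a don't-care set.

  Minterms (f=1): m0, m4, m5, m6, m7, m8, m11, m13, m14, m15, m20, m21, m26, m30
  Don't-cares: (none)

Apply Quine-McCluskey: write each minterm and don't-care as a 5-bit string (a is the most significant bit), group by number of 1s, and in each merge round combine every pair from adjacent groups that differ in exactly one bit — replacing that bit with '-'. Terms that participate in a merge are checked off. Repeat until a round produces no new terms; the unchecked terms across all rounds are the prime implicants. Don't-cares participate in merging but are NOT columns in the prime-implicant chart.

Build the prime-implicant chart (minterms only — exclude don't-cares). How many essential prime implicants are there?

5

[col 0] 00000*, 00100*, 00101*, 00110*, 00111*, 01000*, 01011*, 01101*, 01110*, 01111*, 10100*, 10101*, 11010*, 11110*
[col 1] -0100*, -0101*, -1110, 0-000, 0-101*, 0-110*, 0-111*, 00-00, 001-0*, 001-1*, 0010-*, 0011-*, 01-11, 011-1*, 0111-*, 1010-*, 11-10
[col 2] -010-, 0-1-1, 0-11-, 001--
Prime implicants: -010-, -1110, 0-000, 0-1-1, 0-11-, 00-00, 001--, 01-11, 11-10
PI chart (minterm → PIs covering it):
  0 | 0-000,00-00
  4 | -010-,00-00,001--
  5 | -010-,0-1-1,001--
  6 | 0-11-,001--
  7 | 0-1-1,0-11-,001--
  8 | 0-000  (sole → essential)
  11 | 01-11  (sole → essential)
  13 | 0-1-1  (sole → essential)
  14 | -1110,0-11-
  15 | 0-1-1,0-11-,01-11
  20 | -010-  (sole → essential)
  21 | -010-  (sole → essential)
  26 | 11-10  (sole → essential)
  30 | -1110,11-10
Essential prime implicants: -010-, 0-000, 0-1-1, 01-11, 11-10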